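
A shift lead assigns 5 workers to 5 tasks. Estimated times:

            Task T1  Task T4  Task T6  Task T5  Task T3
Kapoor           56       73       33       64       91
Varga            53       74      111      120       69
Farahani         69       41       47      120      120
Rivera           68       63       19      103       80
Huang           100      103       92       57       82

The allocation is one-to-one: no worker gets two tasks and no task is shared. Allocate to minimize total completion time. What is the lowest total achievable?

Min total: 242 min

Optimal: Kapoor→Task T1 (56 min), Varga→Task T3 (69 min), Farahani→Task T4 (41 min), Rivera→Task T6 (19 min), Huang→Task T5 (57 min) — total 56+69+41+19+57 = 242 min.
Row-greedy (each worker in turn takes its cheapest remaining task) gives 264 min, worse by 22.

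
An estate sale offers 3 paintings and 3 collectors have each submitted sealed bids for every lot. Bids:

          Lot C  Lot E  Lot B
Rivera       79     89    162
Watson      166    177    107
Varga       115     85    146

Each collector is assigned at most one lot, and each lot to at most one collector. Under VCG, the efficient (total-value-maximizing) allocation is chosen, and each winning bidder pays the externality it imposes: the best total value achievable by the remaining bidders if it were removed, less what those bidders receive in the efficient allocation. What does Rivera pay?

Rivera pays $31.

Efficient allocation: Rivera→Lot B ($162), Watson→Lot E ($177), Varga→Lot C ($115); total welfare W = $454.
Rivera receives Lot B at value $162, so the others get W − 162 = $292.
Without Rivera: best allocation of the remaining 2 bidders over all 3 lots is Watson→Lot E ($177), Varga→Lot B ($146), total $323.
VCG payment = (others' best without Rivera) − (others' welfare with Rivera) = 323 − 292 = $31.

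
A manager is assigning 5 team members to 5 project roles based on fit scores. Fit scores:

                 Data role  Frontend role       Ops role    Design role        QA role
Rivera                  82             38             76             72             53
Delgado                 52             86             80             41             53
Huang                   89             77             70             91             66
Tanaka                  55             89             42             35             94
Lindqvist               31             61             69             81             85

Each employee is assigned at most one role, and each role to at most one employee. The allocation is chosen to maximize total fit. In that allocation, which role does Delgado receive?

Delgado receives Ops role.

Optimal: Rivera→Data role (82 pts), Delgado→Ops role (80 pts), Huang→Design role (91 pts), Tanaka→Frontend role (89 pts), Lindqvist→QA role (85 pts) — total 82+80+91+89+85 = 427 pts.
Row-greedy (each employee in turn takes its best remaining role) gives 422 pts, worse by 5.
Swapping Delgado↔Tanaka (Delgado→Frontend role 86 pts, Tanaka→Ops role 42 pts) loses 41.
No other one-to-one assignment exceeds 427 pts.
Delgado's own top role is Frontend role (86 pts), but forcing Delgado→Frontend role and reassigning the rest optimally gives only 426 pts — worse by 1.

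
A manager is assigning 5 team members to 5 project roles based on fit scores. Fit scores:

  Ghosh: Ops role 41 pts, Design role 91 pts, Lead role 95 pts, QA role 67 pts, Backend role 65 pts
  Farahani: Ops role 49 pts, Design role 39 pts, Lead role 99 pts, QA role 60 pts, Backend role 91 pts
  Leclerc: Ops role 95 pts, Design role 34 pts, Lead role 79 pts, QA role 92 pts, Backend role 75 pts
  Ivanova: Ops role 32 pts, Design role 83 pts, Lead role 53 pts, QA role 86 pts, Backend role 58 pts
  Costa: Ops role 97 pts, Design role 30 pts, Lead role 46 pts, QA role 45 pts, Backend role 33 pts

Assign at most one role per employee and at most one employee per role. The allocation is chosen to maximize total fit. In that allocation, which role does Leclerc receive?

Optimal: Ghosh→Lead role (95 pts), Farahani→Backend role (91 pts), Leclerc→QA role (92 pts), Ivanova→Design role (83 pts), Costa→Ops role (97 pts) — total 95+91+92+83+97 = 458 pts.
Next-best assignment: Ghosh→Design role, Farahani→Lead role, Leclerc→Backend role, Ivanova→QA role, Costa→Ops role = 448 pts.
No other one-to-one assignment exceeds 458 pts.
Leclerc's own top role is Ops role (95 pts), but forcing Leclerc→Ops role and reassigning the rest optimally gives only 409 pts — worse by 49.

Leclerc receives QA role.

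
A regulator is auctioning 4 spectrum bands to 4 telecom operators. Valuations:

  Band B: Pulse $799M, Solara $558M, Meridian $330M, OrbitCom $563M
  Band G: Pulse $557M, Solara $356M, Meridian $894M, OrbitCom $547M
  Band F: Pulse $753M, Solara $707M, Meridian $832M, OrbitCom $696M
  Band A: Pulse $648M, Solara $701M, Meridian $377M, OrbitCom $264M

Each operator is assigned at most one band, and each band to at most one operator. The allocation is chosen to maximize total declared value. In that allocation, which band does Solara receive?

Solara receives Band A.

Treat this as an assignment problem: match each operator to one band.
Optimal: Pulse→Band B ($799M), Solara→Band A ($701M), Meridian→Band G ($894M), OrbitCom→Band F ($696M) — total 799+701+894+696 = $3090M.
Max-entry greedy (repeatedly take the single best remaining cell) gives $2664M, worse by 426.
Solara's own top band is Band F ($707M), but forcing Solara→Band F and reassigning the rest optimally gives only $2812M — worse by 278.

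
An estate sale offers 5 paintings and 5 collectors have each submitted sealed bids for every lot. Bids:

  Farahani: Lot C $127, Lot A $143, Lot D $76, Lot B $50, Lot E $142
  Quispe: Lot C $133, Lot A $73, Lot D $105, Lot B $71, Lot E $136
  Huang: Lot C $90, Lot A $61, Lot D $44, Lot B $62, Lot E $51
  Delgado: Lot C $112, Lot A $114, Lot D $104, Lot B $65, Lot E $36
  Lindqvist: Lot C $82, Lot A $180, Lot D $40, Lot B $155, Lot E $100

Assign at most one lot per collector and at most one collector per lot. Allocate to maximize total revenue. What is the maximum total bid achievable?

Maximum total: $628

Optimal: Farahani→Lot A ($143), Quispe→Lot E ($136), Huang→Lot C ($90), Delgado→Lot D ($104), Lindqvist→Lot B ($155) — total 143+136+90+104+155 = $628.
Column-greedy (each lot in turn goes to its best remaining collector) gives $621, worse by 7.
Swapping Lindqvist↔Huang (Lindqvist→Lot C $82, Huang→Lot B $62) loses 101.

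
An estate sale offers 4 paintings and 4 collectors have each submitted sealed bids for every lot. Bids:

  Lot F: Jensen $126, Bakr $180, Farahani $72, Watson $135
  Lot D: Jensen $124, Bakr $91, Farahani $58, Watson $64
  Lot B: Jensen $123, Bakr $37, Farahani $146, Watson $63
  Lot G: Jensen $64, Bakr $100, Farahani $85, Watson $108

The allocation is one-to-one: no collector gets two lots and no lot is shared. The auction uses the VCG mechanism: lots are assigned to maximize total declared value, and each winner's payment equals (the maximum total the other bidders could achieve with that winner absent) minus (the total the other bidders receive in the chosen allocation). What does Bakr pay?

Efficient allocation: Jensen→Lot D ($124), Bakr→Lot F ($180), Farahani→Lot B ($146), Watson→Lot G ($108); total welfare W = $558.
Bakr receives Lot F at value $180, so the others get W − 180 = $378.
Without Bakr: best allocation of the remaining 3 bidders over all 4 lots is Jensen→Lot D ($124), Farahani→Lot B ($146), Watson→Lot F ($135), total $405.
VCG payment = (others' best without Bakr) − (others' welfare with Bakr) = 405 − 378 = $27.

Bakr pays $27.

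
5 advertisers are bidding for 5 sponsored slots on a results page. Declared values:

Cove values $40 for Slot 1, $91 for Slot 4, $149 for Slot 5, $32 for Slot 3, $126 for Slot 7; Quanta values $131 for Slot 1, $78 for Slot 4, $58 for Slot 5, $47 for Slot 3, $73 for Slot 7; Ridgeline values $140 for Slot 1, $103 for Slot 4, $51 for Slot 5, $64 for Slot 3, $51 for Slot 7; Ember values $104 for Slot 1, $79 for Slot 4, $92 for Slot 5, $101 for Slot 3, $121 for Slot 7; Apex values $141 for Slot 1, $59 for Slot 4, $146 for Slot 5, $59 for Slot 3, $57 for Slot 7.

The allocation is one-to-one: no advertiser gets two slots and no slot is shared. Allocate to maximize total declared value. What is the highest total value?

Max total: $607

Optimal: Cove→Slot 7 ($126), Quanta→Slot 1 ($131), Ridgeline→Slot 4 ($103), Ember→Slot 3 ($101), Apex→Slot 5 ($146) — total 126+131+103+101+146 = $607.
Max-entry greedy (repeatedly take the single best remaining cell) gives $561, worse by 46.
No other one-to-one assignment exceeds $607.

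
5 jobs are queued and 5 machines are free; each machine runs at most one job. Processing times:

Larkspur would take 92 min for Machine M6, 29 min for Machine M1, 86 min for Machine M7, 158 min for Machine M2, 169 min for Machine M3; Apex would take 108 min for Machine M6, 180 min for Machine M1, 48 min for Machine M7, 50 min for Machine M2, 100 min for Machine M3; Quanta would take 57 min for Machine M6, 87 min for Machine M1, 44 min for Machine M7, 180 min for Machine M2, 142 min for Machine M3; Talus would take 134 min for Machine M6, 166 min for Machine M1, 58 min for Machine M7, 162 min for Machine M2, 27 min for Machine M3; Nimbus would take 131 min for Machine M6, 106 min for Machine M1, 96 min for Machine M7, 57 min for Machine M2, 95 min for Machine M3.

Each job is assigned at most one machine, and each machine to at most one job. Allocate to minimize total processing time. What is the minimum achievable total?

This is the linear assignment problem.
Optimal: Larkspur→Machine M1 (29 min), Apex→Machine M7 (48 min), Quanta→Machine M6 (57 min), Talus→Machine M3 (27 min), Nimbus→Machine M2 (57 min) — total 29+48+57+27+57 = 218 min.
Min-entry greedy (repeatedly take the single cheapest remaining cell) gives 281 min, worse by 63.
Next-best assignment: Larkspur→Machine M1, Apex→Machine M2, Quanta→Machine M6, Talus→Machine M3, Nimbus→Machine M7 = 259 min.
No other one-to-one assignment undercuts 218 min.

Min total: 218 min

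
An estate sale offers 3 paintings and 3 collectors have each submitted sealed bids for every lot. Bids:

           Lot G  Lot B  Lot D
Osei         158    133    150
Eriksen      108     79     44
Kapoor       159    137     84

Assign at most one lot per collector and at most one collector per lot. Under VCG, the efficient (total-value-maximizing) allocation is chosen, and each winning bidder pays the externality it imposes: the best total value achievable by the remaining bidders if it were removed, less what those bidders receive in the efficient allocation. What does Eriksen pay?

Eriksen pays $22.

Efficient allocation: Osei→Lot D ($150), Eriksen→Lot G ($108), Kapoor→Lot B ($137); total welfare W = $395.
Eriksen receives Lot G at value $108, so the others get W − 108 = $287.
Without Eriksen: best allocation of the remaining 2 bidders over all 3 lots is Osei→Lot D ($150), Kapoor→Lot G ($159), total $309.
VCG payment = (others' best without Eriksen) − (others' welfare with Eriksen) = 309 − 287 = $22.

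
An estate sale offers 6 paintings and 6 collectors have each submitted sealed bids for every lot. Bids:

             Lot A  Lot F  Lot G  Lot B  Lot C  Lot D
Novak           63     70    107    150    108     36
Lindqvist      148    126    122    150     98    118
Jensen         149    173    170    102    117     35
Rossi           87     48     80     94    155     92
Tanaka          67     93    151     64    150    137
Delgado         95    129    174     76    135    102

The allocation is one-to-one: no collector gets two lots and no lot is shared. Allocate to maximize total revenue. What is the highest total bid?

Optimal: Novak→Lot B ($150), Lindqvist→Lot A ($148), Jensen→Lot F ($173), Rossi→Lot C ($155), Tanaka→Lot D ($137), Delgado→Lot G ($174) — total 150+148+173+155+137+174 = $937.
Column-greedy (each lot in turn goes to its best remaining collector) gives $852, worse by 85.
No other one-to-one assignment exceeds $937.

Maximum total: $937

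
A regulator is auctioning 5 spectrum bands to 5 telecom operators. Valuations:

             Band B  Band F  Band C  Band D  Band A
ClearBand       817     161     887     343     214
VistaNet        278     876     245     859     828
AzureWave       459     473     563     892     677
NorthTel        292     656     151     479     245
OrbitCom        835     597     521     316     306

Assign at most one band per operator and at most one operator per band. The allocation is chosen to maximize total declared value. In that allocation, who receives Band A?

VistaNet receives Band A.

Optimal: ClearBand→Band C ($887M), VistaNet→Band A ($828M), AzureWave→Band D ($892M), NorthTel→Band F ($656M), OrbitCom→Band B ($835M) — total 887+828+892+656+835 = $4098M.
Column-greedy (each band in turn goes to its best remaining operator) gives $3735M, worse by 363.
Next-best assignment: ClearBand→Band C, VistaNet→Band D, AzureWave→Band A, NorthTel→Band F, OrbitCom→Band B = $3914M.
Swapping VistaNet↔AzureWave (VistaNet→Band D $859M, AzureWave→Band A $677M) loses 184.
VistaNet's own top band is Band F ($876M), but forcing VistaNet→Band F and reassigning the rest optimally gives only $3754M — worse by 344.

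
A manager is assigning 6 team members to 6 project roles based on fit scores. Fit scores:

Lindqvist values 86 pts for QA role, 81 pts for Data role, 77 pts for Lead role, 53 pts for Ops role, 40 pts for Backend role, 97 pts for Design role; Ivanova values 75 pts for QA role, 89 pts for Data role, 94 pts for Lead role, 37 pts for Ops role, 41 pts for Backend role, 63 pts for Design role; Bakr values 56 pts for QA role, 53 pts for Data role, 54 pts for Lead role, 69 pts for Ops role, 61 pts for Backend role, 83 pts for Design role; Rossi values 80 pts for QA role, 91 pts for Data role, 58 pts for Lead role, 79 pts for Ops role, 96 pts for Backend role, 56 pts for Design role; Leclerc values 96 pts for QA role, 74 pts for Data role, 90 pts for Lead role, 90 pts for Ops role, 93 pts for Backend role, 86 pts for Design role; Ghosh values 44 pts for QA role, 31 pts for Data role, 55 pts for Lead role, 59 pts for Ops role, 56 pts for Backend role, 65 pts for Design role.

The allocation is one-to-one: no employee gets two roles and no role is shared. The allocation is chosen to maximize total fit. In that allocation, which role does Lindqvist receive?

Optimal: Lindqvist→Data role (81 pts), Ivanova→Lead role (94 pts), Bakr→Design role (83 pts), Rossi→Backend role (96 pts), Leclerc→QA role (96 pts), Ghosh→Ops role (59 pts) — total 81+94+83+96+96+59 = 509 pts.
Swapping Ivanova↔Lindqvist (Ivanova→Data role 89 pts, Lindqvist→Lead role 77 pts) loses 9.
Checked against all permutations: 509 pts is optimal.
Lindqvist's own top role is Design role (97 pts), but forcing Lindqvist→Design role and reassigning the rest optimally gives only 503 pts — worse by 6.

Lindqvist receives Data role.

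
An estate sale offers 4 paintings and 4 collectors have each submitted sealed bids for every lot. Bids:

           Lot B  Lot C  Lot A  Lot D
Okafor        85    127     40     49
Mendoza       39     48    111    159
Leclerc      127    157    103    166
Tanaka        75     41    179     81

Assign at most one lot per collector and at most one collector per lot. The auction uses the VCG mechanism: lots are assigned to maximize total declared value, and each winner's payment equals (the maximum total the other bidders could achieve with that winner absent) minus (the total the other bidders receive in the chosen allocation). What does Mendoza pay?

Mendoza pays $39.

Efficient allocation: Okafor→Lot C ($127), Mendoza→Lot D ($159), Leclerc→Lot B ($127), Tanaka→Lot A ($179); total welfare W = $592.
Mendoza receives Lot D at value $159, so the others get W − 159 = $433.
Without Mendoza: best allocation of the remaining 3 bidders over all 4 lots is Okafor→Lot C ($127), Leclerc→Lot D ($166), Tanaka→Lot A ($179), total $472.
VCG payment = (others' best without Mendoza) − (others' welfare with Mendoza) = 472 − 433 = $39.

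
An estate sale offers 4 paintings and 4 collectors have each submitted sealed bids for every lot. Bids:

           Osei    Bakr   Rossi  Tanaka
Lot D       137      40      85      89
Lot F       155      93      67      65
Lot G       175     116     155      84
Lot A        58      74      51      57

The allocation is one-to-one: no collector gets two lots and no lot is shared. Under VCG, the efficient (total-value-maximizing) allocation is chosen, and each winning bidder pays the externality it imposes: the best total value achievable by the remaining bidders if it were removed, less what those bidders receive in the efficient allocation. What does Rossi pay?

Efficient allocation: Osei→Lot F ($155), Bakr→Lot A ($74), Rossi→Lot G ($155), Tanaka→Lot D ($89); total welfare W = $473.
Rossi receives Lot G at value $155, so the others get W − 155 = $318.
Without Rossi: best allocation of the remaining 3 bidders over all 4 lots is Osei→Lot F ($155), Bakr→Lot G ($116), Tanaka→Lot D ($89), total $360.
VCG payment = (others' best without Rossi) − (others' welfare with Rossi) = 360 − 318 = $42.

Rossi pays $42.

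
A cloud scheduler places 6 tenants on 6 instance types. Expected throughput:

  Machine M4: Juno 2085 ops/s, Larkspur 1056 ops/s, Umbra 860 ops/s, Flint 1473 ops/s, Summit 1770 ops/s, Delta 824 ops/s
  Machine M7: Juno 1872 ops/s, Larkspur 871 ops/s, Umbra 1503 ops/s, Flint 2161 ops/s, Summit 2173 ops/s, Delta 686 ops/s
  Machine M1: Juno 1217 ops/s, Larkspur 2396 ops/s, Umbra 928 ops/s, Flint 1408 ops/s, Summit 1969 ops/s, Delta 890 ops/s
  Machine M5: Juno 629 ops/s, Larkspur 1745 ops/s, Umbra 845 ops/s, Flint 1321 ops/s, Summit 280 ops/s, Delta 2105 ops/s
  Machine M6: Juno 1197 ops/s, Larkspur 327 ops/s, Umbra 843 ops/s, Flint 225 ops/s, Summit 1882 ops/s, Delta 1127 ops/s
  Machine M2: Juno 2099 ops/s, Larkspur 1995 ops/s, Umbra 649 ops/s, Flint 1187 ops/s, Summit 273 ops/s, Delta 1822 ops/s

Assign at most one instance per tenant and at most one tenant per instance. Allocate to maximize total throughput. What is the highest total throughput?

Optimal: Juno→Machine M2 (2099 ops/s), Larkspur→Machine M1 (2396 ops/s), Umbra→Machine M4 (860 ops/s), Flint→Machine M7 (2161 ops/s), Summit→Machine M6 (1882 ops/s), Delta→Machine M5 (2105 ops/s) — total 2099+2396+860+2161+1882+2105 = 11503 ops/s.
Row-greedy (each tenant in turn takes its best remaining instance) gives 11458 ops/s, worse by 45.
Swapping Flint↔Larkspur (Flint→Machine M1 1408 ops/s, Larkspur→Machine M7 871 ops/s) loses 2278.
No other one-to-one assignment exceeds 11503 ops/s.

Maximum total: 11503 ops/s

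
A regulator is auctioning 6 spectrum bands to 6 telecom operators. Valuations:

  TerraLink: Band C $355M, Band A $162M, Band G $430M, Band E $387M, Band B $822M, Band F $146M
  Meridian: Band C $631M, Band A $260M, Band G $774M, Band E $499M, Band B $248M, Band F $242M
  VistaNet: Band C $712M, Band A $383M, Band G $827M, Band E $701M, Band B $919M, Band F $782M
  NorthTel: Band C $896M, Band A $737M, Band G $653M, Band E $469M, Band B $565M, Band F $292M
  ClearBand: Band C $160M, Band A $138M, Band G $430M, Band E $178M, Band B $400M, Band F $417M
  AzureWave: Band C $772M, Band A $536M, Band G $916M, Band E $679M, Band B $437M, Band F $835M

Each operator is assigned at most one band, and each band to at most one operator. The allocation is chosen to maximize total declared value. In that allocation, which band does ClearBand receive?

Optimal: TerraLink→Band B ($822M), Meridian→Band C ($631M), VistaNet→Band E ($701M), NorthTel→Band A ($737M), ClearBand→Band F ($417M), AzureWave→Band G ($916M) — total 822+631+701+737+417+916 = $4224M.
ClearBand's own top band is Band G ($430M), but forcing ClearBand→Band G and reassigning the rest optimally gives only $4156M — worse by 68.

ClearBand receives Band F.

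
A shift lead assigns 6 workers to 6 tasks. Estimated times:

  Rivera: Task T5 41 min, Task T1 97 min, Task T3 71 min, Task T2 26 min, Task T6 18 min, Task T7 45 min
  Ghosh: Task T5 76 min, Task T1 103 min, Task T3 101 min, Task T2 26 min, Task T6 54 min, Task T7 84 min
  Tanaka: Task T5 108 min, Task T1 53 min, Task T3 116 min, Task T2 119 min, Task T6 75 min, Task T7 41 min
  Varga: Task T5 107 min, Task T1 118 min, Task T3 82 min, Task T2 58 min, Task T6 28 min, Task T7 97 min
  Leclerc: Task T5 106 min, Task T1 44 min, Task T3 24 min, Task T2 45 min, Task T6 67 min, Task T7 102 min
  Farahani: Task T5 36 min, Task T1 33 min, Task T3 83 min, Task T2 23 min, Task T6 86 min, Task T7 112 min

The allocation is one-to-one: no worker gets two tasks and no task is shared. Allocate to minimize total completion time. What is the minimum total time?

Min total: 193 min

Optimal: Rivera→Task T5 (41 min), Ghosh→Task T2 (26 min), Tanaka→Task T7 (41 min), Varga→Task T6 (28 min), Leclerc→Task T3 (24 min), Farahani→Task T1 (33 min) — total 41+26+41+28+24+33 = 193 min.
Column-greedy (each task in turn goes to its cheapest remaining worker) gives 246 min, worse by 53.
Next-best assignment: Rivera→Task T7, Ghosh→Task T2, Tanaka→Task T1, Varga→Task T6, Leclerc→Task T3, Farahani→Task T5 = 212 min.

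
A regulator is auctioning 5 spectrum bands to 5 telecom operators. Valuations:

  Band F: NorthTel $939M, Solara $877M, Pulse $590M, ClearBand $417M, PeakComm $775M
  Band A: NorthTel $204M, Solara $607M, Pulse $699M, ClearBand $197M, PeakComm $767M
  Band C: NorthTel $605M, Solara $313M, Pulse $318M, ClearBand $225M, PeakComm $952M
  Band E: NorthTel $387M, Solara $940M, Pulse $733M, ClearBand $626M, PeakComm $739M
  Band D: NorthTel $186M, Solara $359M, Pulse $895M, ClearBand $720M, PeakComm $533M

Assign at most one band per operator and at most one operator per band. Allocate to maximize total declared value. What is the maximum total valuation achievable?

Max total: $4250M

Optimal: NorthTel→Band F ($939M), Solara→Band E ($940M), Pulse→Band A ($699M), ClearBand→Band D ($720M), PeakComm→Band C ($952M) — total 939+940+699+720+952 = $4250M.
Row-greedy (each operator in turn takes its best remaining band) gives $3766M, worse by 484.
Swapping NorthTel↔PeakComm (NorthTel→Band C $605M, PeakComm→Band F $775M) loses 511.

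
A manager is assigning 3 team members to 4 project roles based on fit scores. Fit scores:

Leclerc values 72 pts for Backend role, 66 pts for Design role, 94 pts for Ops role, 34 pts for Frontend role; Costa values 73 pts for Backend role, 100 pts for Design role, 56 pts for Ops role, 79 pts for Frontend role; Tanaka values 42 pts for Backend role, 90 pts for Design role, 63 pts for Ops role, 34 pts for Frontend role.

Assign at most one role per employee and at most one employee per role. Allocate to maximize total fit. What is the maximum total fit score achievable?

Maximum total: 263 pts

Treat this as an assignment problem: match each employee to one role.
Optimal: Leclerc→Ops role (94 pts), Costa→Frontend role (79 pts), Tanaka→Design role (90 pts) — total 94+79+90 = 263 pts.
Row-greedy (each employee in turn takes its best remaining role) gives 236 pts, worse by 27.
Swapping Costa↔Leclerc (Costa→Ops role 56 pts, Leclerc→Frontend role 34 pts) loses 83.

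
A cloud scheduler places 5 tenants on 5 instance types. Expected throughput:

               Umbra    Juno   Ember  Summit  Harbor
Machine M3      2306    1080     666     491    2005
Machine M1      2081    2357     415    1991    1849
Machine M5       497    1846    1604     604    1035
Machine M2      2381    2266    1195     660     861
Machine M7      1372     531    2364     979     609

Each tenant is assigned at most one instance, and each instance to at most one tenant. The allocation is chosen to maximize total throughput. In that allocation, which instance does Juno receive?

Optimal: Umbra→Machine M2 (2381 ops/s), Juno→Machine M5 (1846 ops/s), Ember→Machine M7 (2364 ops/s), Summit→Machine M1 (1991 ops/s), Harbor→Machine M3 (2005 ops/s) — total 2381+1846+2364+1991+2005 = 10587 ops/s.
Column-greedy (each instance in turn goes to its best remaining tenant) gives 8107 ops/s, worse by 2480.
Next-best assignment: Umbra→Machine M3, Juno→Machine M2, Ember→Machine M7, Summit→Machine M1, Harbor→Machine M5 = 9962 ops/s.
Swapping Juno↔Umbra (Juno→Machine M2 2266 ops/s, Umbra→Machine M5 497 ops/s) loses 1464.
Checked against all permutations: 10587 ops/s is optimal.
Juno's own top instance is Machine M1 (2357 ops/s), but forcing Juno→Machine M1 and reassigning the rest optimally gives only 9711 ops/s — worse by 876.

Juno receives Machine M5.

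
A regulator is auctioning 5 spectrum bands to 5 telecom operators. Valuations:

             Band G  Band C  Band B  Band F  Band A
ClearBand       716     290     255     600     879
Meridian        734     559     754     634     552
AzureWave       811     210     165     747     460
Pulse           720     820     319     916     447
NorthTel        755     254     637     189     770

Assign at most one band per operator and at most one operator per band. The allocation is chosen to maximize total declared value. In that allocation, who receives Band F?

AzureWave receives Band F.

Optimal: ClearBand→Band A ($879M), Meridian→Band B ($754M), AzureWave→Band F ($747M), Pulse→Band C ($820M), NorthTel→Band G ($755M) — total 879+754+747+820+755 = $3955M.
Max-entry greedy (repeatedly take the single best remaining cell) gives $3614M, worse by 341.
AzureWave's own top band is Band G ($811M), but forcing AzureWave→Band G and reassigning the rest optimally gives only $3802M — worse by 153.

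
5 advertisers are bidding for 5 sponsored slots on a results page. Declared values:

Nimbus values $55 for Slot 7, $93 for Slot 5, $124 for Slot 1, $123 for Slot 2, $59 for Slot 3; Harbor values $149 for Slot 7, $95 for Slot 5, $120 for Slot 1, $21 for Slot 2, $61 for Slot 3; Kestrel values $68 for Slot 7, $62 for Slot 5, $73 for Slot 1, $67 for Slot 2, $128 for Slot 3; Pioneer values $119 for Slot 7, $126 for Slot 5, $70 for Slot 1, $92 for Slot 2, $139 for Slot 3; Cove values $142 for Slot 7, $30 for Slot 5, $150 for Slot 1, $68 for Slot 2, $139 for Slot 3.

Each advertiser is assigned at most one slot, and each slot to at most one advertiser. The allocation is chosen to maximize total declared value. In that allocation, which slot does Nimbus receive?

Optimal: Nimbus→Slot 2 ($123), Harbor→Slot 7 ($149), Kestrel→Slot 3 ($128), Pioneer→Slot 5 ($126), Cove→Slot 1 ($150) — total 123+149+128+126+150 = $676.
Row-greedy (each advertiser in turn takes its best remaining slot) gives $595, worse by 81.
Next-best assignment: Nimbus→Slot 2, Harbor→Slot 1, Kestrel→Slot 3, Pioneer→Slot 5, Cove→Slot 7 = $639.
Swapping Nimbus↔Kestrel (Nimbus→Slot 3 $59, Kestrel→Slot 2 $67) loses 125.
Nimbus's own top slot is Slot 1 ($124), but forcing Nimbus→Slot 1 and reassigning the rest optimally gives only $605 — worse by 71.

Nimbus receives Slot 2.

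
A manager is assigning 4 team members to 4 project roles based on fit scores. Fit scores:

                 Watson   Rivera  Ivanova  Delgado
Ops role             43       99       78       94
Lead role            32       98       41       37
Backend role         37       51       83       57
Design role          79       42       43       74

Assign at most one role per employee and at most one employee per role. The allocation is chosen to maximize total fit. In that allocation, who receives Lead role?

Rivera receives Lead role.

This is a one-to-one assignment (maximum-weight bipartite matching).
Optimal: Watson→Design role (79 pts), Rivera→Lead role (98 pts), Ivanova→Backend role (83 pts), Delgado→Ops role (94 pts) — total 79+98+83+94 = 354 pts.
No other one-to-one assignment exceeds 354 pts.
Rivera's own top role is Ops role (99 pts), but forcing Rivera→Ops role and reassigning the rest optimally gives only 298 pts — worse by 56.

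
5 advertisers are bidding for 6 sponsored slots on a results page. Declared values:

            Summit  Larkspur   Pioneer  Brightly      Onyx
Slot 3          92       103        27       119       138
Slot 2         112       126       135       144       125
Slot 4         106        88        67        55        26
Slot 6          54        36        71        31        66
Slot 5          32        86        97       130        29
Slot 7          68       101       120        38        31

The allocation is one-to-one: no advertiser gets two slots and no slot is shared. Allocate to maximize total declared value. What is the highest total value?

Maximum total: $620

Treat this as an assignment problem: match each advertiser to one slot.
Optimal: Summit→Slot 4 ($106), Larkspur→Slot 2 ($126), Pioneer→Slot 7 ($120), Brightly→Slot 5 ($130), Onyx→Slot 3 ($138) — total 106+126+120+130+138 = $620.
Swapping Onyx↔Brightly (Onyx→Slot 5 $29, Brightly→Slot 3 $119) loses 120.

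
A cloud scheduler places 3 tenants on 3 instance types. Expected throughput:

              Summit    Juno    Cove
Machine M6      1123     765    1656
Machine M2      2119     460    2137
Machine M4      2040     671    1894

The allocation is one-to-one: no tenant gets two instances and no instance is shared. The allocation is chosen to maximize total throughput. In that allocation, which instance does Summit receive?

Optimal: Summit→Machine M4 (2040 ops/s), Juno→Machine M6 (765 ops/s), Cove→Machine M2 (2137 ops/s) — total 2040+765+2137 = 4942 ops/s.
Column-greedy (each instance in turn goes to its best remaining tenant) gives 4446 ops/s, worse by 496.
Next-best assignment: Summit→Machine M2, Juno→Machine M6, Cove→Machine M4 = 4778 ops/s.
Summit's own top instance is Machine M2 (2119 ops/s), but forcing Summit→Machine M2 and reassigning the rest optimally gives only 4778 ops/s — worse by 164.

Summit receives Machine M4.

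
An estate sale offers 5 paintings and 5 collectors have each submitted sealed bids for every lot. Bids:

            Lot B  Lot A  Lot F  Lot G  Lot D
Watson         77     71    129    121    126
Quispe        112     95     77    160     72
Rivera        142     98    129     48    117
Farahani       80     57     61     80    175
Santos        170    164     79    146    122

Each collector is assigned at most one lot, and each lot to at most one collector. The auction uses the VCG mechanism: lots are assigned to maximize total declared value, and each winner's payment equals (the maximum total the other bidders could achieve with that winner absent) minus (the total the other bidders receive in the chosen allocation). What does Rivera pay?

Rivera pays $6.

Efficient allocation: Watson→Lot F ($129), Quispe→Lot G ($160), Rivera→Lot B ($142), Farahani→Lot D ($175), Santos→Lot A ($164); total welfare W = $770.
Rivera receives Lot B at value $142, so the others get W − 142 = $628.
Without Rivera: best allocation of the remaining 4 bidders over all 5 lots is Watson→Lot F ($129), Quispe→Lot G ($160), Farahani→Lot D ($175), Santos→Lot B ($170), total $634.
VCG payment = (others' best without Rivera) − (others' welfare with Rivera) = 634 − 628 = $6.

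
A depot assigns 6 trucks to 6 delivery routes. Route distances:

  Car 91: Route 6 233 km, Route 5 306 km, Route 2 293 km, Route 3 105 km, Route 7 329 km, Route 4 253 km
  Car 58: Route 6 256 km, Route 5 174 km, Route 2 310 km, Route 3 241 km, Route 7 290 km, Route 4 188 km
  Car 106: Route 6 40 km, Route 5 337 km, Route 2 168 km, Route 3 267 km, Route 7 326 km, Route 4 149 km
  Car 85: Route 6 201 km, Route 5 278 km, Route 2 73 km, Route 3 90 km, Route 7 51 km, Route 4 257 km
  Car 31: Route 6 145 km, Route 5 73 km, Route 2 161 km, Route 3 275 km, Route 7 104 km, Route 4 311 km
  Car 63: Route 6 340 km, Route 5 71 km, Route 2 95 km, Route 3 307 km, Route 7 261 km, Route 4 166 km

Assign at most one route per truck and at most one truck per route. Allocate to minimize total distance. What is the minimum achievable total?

Treat this as an assignment problem: match each truck to one route.
Optimal: Car 91→Route 3 (105 km), Car 58→Route 4 (188 km), Car 106→Route 6 (40 km), Car 85→Route 7 (51 km), Car 31→Route 5 (73 km), Car 63→Route 2 (95 km) — total 105+188+40+51+73+95 = 552 km.
Column-greedy (each route in turn goes to its cheapest remaining truck) gives 581 km, worse by 29.
Next-best assignment: Car 91→Route 3, Car 58→Route 4, Car 106→Route 6, Car 85→Route 2, Car 31→Route 7, Car 63→Route 5 = 581 km.
Every other assignment is strictly worse.

Minimum total: 552 km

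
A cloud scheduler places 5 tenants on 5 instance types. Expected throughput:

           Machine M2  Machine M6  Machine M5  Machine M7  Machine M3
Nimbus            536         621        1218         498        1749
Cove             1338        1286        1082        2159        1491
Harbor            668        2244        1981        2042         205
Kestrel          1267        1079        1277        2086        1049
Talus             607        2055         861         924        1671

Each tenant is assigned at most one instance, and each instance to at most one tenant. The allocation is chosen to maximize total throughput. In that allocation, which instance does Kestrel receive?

This is a one-to-one assignment (maximum-weight bipartite matching).
Optimal: Nimbus→Machine M3 (1749 ops/s), Cove→Machine M7 (2159 ops/s), Harbor→Machine M5 (1981 ops/s), Kestrel→Machine M2 (1267 ops/s), Talus→Machine M6 (2055 ops/s) — total 1749+2159+1981+1267+2055 = 9211 ops/s.
Max-entry greedy (repeatedly take the single best remaining cell) gives 8036 ops/s, worse by 1175.
Kestrel's own top instance is Machine M7 (2086 ops/s), but forcing Kestrel→Machine M7 and reassigning the rest optimally gives only 9209 ops/s — worse by 2.

Kestrel receives Machine M2.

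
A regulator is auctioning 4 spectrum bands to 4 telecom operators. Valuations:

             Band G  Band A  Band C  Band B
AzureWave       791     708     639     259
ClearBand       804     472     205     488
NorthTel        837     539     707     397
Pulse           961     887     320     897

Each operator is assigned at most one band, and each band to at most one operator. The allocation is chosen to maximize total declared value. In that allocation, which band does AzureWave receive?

AzureWave receives Band A.

Treat this as an assignment problem: match each operator to one band.
Optimal: AzureWave→Band A ($708M), ClearBand→Band G ($804M), NorthTel→Band C ($707M), Pulse→Band B ($897M) — total 708+804+707+897 = $3116M.
Max-entry greedy (repeatedly take the single best remaining cell) gives $2864M, worse by 252.
Next-best assignment: AzureWave→Band C, ClearBand→Band G, NorthTel→Band A, Pulse→Band B = $2879M.
Every other assignment is strictly worse.
AzureWave's own top band is Band G ($791M), but forcing AzureWave→Band G and reassigning the rest optimally gives only $2873M — worse by 243.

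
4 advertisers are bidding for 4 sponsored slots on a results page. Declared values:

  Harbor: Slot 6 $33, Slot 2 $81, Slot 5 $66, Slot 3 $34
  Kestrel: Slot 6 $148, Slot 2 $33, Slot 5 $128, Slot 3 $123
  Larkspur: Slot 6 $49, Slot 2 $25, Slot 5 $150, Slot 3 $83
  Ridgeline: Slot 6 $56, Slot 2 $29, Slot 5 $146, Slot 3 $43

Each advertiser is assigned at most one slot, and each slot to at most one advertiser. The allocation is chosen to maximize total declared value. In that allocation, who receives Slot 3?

Larkspur receives Slot 3.

This is a one-to-one assignment (maximum-weight bipartite matching).
Optimal: Harbor→Slot 2 ($81), Kestrel→Slot 6 ($148), Larkspur→Slot 3 ($83), Ridgeline→Slot 5 ($146) — total 81+148+83+146 = $458.
Column-greedy (each slot in turn goes to its best remaining advertiser) gives $422, worse by 36.
Every other assignment is strictly worse.
Larkspur's own top slot is Slot 5 ($150), but forcing Larkspur→Slot 5 and reassigning the rest optimally gives only $422 — worse by 36.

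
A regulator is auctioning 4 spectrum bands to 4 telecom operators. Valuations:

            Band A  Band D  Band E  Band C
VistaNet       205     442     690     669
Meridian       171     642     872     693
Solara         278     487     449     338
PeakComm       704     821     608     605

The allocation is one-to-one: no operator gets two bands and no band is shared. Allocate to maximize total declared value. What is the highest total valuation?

Optimal: VistaNet→Band C ($669M), Meridian→Band E ($872M), Solara→Band D ($487M), PeakComm→Band A ($704M) — total 669+872+487+704 = $2732M.
Next-best assignment: VistaNet→Band C, Meridian→Band E, Solara→Band A, PeakComm→Band D = $2640M.
Every other assignment is strictly worse.

Maximum total: $2732M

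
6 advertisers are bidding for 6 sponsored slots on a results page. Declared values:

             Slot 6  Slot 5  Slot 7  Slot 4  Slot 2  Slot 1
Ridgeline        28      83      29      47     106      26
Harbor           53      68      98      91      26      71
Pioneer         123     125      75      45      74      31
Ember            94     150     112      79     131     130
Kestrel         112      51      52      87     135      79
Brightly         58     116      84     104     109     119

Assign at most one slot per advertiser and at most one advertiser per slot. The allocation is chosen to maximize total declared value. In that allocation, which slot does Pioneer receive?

Optimal: Ridgeline→Slot 2 ($106), Harbor→Slot 7 ($98), Pioneer→Slot 6 ($123), Ember→Slot 5 ($150), Kestrel→Slot 4 ($87), Brightly→Slot 1 ($119) — total 106+98+123+150+87+119 = $683.
Row-greedy (each advertiser in turn takes its best remaining slot) gives $675, worse by 8.
Swapping Pioneer↔Ember (Pioneer→Slot 5 $125, Ember→Slot 6 $94) loses 54.
Pioneer's own top slot is Slot 5 ($125), but forcing Pioneer→Slot 5 and reassigning the rest optimally gives only $675 — worse by 8.

Pioneer receives Slot 6.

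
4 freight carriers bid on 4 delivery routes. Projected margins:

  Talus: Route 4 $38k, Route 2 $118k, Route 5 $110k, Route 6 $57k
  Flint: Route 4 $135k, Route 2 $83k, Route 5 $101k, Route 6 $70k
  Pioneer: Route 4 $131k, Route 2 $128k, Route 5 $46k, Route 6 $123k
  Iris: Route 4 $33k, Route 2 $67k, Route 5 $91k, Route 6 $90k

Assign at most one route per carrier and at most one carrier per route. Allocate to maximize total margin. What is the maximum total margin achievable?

Max total: $467k

Treat this as an assignment problem: match each carrier to one route.
Optimal: Talus→Route 2 ($118k), Flint→Route 4 ($135k), Pioneer→Route 6 ($123k), Iris→Route 5 ($91k) — total 118+135+123+91 = $467k.
Max-entry greedy (repeatedly take the single best remaining cell) gives $463k, worse by 4.
No other one-to-one assignment exceeds $467k.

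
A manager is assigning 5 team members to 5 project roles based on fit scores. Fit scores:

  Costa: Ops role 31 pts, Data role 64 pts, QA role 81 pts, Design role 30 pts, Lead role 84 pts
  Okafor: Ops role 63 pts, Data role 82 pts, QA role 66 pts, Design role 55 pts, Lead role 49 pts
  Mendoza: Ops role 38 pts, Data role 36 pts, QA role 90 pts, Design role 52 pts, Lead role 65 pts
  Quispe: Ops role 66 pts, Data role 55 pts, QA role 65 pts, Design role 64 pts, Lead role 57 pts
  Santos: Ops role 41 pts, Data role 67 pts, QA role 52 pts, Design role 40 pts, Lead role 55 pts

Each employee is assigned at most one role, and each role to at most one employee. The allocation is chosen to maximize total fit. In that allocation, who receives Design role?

Optimal: Costa→Lead role (84 pts), Okafor→Ops role (63 pts), Mendoza→QA role (90 pts), Quispe→Design role (64 pts), Santos→Data role (67 pts) — total 84+63+90+64+67 = 368 pts.
Row-greedy (each employee in turn takes its best remaining role) gives 362 pts, worse by 6.
Next-best assignment: Costa→Lead role, Okafor→Data role, Mendoza→QA role, Quispe→Ops role, Santos→Design role = 362 pts.
Swapping Okafor↔Santos (Okafor→Data role 82 pts, Santos→Ops role 41 pts) loses 7.
Checked against all permutations: 368 pts is optimal.
Quispe's own top role is Ops role (66 pts), but forcing Quispe→Ops role and reassigning the rest optimally gives only 362 pts — worse by 6.

Quispe receives Design role.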